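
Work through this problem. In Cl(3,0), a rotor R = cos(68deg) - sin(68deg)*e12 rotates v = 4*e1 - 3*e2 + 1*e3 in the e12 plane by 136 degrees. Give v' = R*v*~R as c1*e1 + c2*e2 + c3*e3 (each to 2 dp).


Rotor R = cos(68deg) - sin(68deg)*e12
Rotation angle theta = 2 * 68 = 136 degrees in the e12 plane (e1 -> e2).
The component perpendicular to the plane (e3) is invariant: v'_3 = v3 = 1.00
cos(136deg) = -0.7193, sin(136deg) = 0.6947
v'_1 = v1*cos(theta) - v2*sin(theta) = 4*(-0.7193) - (-3)*0.6947 = -0.79
v'_2 = v1*sin(theta) + v2*cos(theta) = 4*0.6947 + (-3)*(-0.7193) = 4.94
v' = -0.79*e1 + 4.94*e2 + 1.00*e3


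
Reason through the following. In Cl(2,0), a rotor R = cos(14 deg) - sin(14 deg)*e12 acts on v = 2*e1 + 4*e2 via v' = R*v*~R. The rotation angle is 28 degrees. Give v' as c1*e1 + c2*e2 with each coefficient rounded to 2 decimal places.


Rotor R = cos(14deg) - sin(14deg)*e12
Rotation angle theta = 2 * 14 = 28 degrees
v' = R*v*~R rotates v by theta.
cos(28deg) = 0.8829, sin(28deg) = 0.4695
v'_1 = 2*cos(28deg) - 4*sin(28deg)
= 2*0.8829 - 4*0.4695
= -0.11
v'_2 = 2*sin(28deg) + 4*cos(28deg)
= 2*0.4695 + 4*0.8829
= 4.47
v' = -0.11*e1 + 4.47*e2


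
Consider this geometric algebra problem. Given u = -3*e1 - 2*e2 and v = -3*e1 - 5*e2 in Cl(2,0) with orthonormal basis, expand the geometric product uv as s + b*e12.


Expand: (-3*e1 - 2*e2)(-3*e1 - 5*e2)
= (-3)*(-3)*e1e1 + (-3)*(-5)*e1e2 + (-2)*(-3)*e2e1 + (-2)*(-5)*e2e2
Using e1^2 = e2^2 = 1, e2e1 = -e1e2:
Scalar part s = (-3)*(-3) + (-2)*(-5) = 9 + 10 = 19
Bivector part b = (-3)*(-5) - (-2)*(-3) = 15 - 6 = 9
uv = 19 + 9*e12


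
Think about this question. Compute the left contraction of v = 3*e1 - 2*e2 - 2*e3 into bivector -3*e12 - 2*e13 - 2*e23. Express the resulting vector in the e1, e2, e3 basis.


Left contraction v _| B = <vB>_1 (grade-1 part of the geometric product vB).
Using e1_|e12 = e2, e2_|e12 = -e1, e1_|e13 = e3, e3_|e13 = -e1, e2_|e23 = e3, e3_|e23 = -e2:
e1 coeff: -v2*b12 - v3*b13 = -(-2)*(-3) - (-2)*(-2) = -10
e2 coeff: v1*b12 - v3*b23 = (3)*(-3) - (-2)*(-2) = -13
e3 coeff: v1*b13 + v2*b23 = (3)*(-2) + (-2)*(-2) = -2
v _| B = -10*e1 - 13*e2 - 2*e3


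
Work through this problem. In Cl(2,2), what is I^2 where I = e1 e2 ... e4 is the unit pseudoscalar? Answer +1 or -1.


The pseudoscalar I = e1...e_n (product of all n generators) of Cl(p,q) satisfies I^2 = (-1)^(q + n(n-1)/2).
p = 2, q = 2, n = p + q = 4
n(n-1)/2 = 4 * 3 / 2 = 6
Exponent = q + n(n-1)/2 = 2 + 6 = 8
I^2 = (-1)^8 = +1


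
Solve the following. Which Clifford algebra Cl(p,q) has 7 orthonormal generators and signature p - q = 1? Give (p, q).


We need p + q = 7 and p - q = 1.
Adding: 2p = 7 + 1 = 8, so p = 4.
Then q = 7 - 4 = 3.
(p, q) = (4, 3)


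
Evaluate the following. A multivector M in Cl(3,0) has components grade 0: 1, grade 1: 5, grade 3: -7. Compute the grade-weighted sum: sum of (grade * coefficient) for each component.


Grade-weighted sum = sum of grade_k * coefficient_k
0*1 = 0
1*5 = 5
3*(-7) = -21
Total = 0 + 5 + (-21) = -16


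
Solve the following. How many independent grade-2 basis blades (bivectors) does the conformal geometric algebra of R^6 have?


The conformal model of R^6 uses Cl(7,1) with m = 6 + 2 = 8 generators.
Number of grade-2 blades = C(m, 2) = C(8, 2)
= 8*7/2 = 28


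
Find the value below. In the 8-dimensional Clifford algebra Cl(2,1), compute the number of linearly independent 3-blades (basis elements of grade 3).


Number of grade-k basis blades in Cl(p,q) with n = p + q is C(n, k).
n = 2 + 1 = 3
C(3, 3) = 3! / (3! * 0!)
= 6 / (6 * 1)
= 1


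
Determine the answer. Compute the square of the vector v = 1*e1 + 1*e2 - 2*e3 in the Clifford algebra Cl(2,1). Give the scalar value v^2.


v^2 = sum of c_i^2 * e_i^2
Positive signature terms (e_i^2 = +1): 1^2 + 1^2 = 2
Negative signature terms (e_j^2 = -1): (-2)^2 = 4
v^2 = 2 - 4 = -2


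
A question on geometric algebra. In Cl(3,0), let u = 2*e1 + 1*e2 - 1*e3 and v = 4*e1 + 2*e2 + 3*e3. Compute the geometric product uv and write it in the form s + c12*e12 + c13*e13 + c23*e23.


In Cl(3,0): e_i^2 = 1, e_ie_j = -e_je_i for i != j.
Scalar part = u . v = 2*4 + 1*2 + (-1)*3
= 8 + 2 + (-3) = 7
e12 coeff = 2*2 - 1*4 = 4 - 4 = 0
e13 coeff = 2*3 - (-1)*4 = 6 - (-4) = 10
e23 coeff = 1*3 - (-1)*2 = 3 - (-2) = 5
uv = 7 + 0*e12 + 10*e13 + 5*e23


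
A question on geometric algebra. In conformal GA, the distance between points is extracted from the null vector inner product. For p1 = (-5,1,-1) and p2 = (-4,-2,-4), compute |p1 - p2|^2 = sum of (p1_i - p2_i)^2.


p1 - p2 = (-1, 3, 3)
|p1 - p2|^2 = (-1)^2 + 3^2 + 3^2
= 1 + 9 + 9
= 19


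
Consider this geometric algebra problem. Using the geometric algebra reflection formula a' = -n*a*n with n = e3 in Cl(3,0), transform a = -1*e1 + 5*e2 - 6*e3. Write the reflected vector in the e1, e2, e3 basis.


Reflection formula: a' = -n*a*n, with n = e3 (unit vector, n^2 = 1).
For reflection through hyperplane perp to e3:
The component along e3 flips sign, others stay.
a = (-1, 5, -6)
a' = (-1, 5, 6)
a' = -1*e1 + 5*e2 + 6*e3


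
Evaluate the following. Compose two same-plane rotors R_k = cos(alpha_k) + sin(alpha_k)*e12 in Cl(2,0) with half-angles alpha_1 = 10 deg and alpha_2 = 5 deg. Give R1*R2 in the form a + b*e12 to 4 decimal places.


Same-plane rotors commute and their half-angles add:
R1*R2 = cos(a1 + a2) + sin(a1 + a2)*e12.
a1 + a2 = 10 + 5 = 15 deg
cos(15 deg) = 0.9659
sin(15 deg) = 0.2588
R1*R2 = 0.9659 + 0.2588*e12


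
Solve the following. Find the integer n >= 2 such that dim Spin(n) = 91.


dim Spin(n) = dim so(n) = n(n-1)/2.
Solve n(n-1)/2 = 91, i.e. n^2 - n - 182 = 0.
Discriminant = 1 + 8*91 = 729
n = (1 + sqrt(729))/2 = (1 + 27)/2 = 14


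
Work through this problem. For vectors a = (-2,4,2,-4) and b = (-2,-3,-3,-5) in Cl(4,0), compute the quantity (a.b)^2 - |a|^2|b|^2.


a . b = (-2)*(-2) + 4*(-3) + 2*(-3) + (-4)*(-5)
= 4 + (-12) + (-6) + 20 = 6
|a|^2 = (-2)^2 + 4^2 + 2^2 + (-4)^2 = 40
|b|^2 = (-2)^2 + (-3)^2 + (-3)^2 + (-5)^2 = 47
(a.b)^2 = 6^2 = 36
|a|^2 * |b|^2 = 40 * 47 = 1880
Result = 36 - 1880 = -1844


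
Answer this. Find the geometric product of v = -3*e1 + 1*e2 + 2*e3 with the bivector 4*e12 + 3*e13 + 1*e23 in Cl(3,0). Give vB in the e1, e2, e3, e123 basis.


vB has grade-1 (vector) and grade-3 (trivector) parts: vB = (v _| B) + (v ^ B).
Vector part <vB>_1:
  e1: -v2*b12 - v3*b13 = -(1)*(4) - (2)*(3) = -10
  e2: v1*b12 - v3*b23 = (-3)*(4) - (2)*(1) = -14
  e3: v1*b13 + v2*b23 = (-3)*(3) + (1)*(1) = -8
Trivector part <vB>_3:
  e123: v1*b23 - v2*b13 + v3*b12 = (-3)*(1) - (1)*(3) + (2)*(4) = 2
vB = -10*e1 - 14*e2 - 8*e3 + 2*e123


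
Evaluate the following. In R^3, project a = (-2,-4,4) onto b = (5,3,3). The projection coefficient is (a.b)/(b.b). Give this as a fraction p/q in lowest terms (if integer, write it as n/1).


Projection coefficient = (a . b) / (b . b)
a . b = (-2)*5 + (-4)*3 + 4*3
= -10 + (-12) + 12 = -10
b . b = 5^2 + 3^2 + 3^2
= 25 + 9 + 9 = 43
Coefficient = -10/43
In lowest terms: -10/43


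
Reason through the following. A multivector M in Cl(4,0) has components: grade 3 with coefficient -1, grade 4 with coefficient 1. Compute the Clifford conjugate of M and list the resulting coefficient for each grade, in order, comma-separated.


Clifford conjugate sign for grade k: (-1)^(k(k+1)/2)
Grade 3: (-1)^(3*4/2) = (-1)^6 = 1, coeff -1 -> -1
Grade 4: (-1)^(4*5/2) = (-1)^10 = 1, coeff 1 -> 1
Conjugated coefficients: -1, 1


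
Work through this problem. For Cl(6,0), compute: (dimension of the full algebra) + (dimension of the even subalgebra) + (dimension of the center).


n = 6 + 0 = 6
Total dim = 2^6 = 64
Even subalgebra dim = 2^5 = 32
n is even, so center dim = 1
Sum = 64 + 32 + 1 = 97


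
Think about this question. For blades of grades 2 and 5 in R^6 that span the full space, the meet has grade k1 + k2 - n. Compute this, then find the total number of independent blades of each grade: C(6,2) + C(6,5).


Meet grade = grade(A) + grade(B) - n
= 2 + 5 - 6 = 1
C(6,2) = 15
C(6,5) = 6
dim_A + dim_B = 15 + 6 = 21


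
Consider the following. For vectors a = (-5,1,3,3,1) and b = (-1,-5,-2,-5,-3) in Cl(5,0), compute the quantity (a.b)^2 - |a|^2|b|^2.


a . b = (-5)*(-1) + 1*(-5) + 3*(-2) + 3*(-5) + 1*(-3)
= 5 + (-5) + (-6) + (-15) + (-3) = -24
|a|^2 = (-5)^2 + 1^2 + 3^2 + 3^2 + 1^2 = 45
|b|^2 = (-1)^2 + (-5)^2 + (-2)^2 + (-5)^2 + (-3)^2 = 64
(a.b)^2 = (-24)^2 = 576
|a|^2 * |b|^2 = 45 * 64 = 2880
Result = 576 - 2880 = -2304


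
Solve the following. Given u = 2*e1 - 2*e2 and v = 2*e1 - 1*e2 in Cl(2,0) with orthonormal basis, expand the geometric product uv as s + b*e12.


Expand: (2*e1 - 2*e2)(2*e1 - 1*e2)
= 2*2*e1e1 + 2*(-1)*e1e2 + (-2)*2*e2e1 + (-2)*(-1)*e2e2
Using e1^2 = e2^2 = 1, e2e1 = -e1e2:
Scalar part s = 2*2 + (-2)*(-1) = 4 + 2 = 6
Bivector part b = 2*(-1) - (-2)*2 = -2 - (-4) = 2
uv = 6 + 2*e12


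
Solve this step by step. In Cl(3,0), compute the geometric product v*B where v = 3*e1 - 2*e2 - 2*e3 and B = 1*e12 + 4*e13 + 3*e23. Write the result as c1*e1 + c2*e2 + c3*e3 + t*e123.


vB has grade-1 (vector) and grade-3 (trivector) parts: vB = (v _| B) + (v ^ B).
Vector part <vB>_1:
  e1: -v2*b12 - v3*b13 = -(-2)*(1) - (-2)*(4) = 10
  e2: v1*b12 - v3*b23 = (3)*(1) - (-2)*(3) = 9
  e3: v1*b13 + v2*b23 = (3)*(4) + (-2)*(3) = 6
Trivector part <vB>_3:
  e123: v1*b23 - v2*b13 + v3*b12 = (3)*(3) - (-2)*(4) + (-2)*(1) = 15
vB = 10*e1 + 9*e2 + 6*e3 + 15*e123


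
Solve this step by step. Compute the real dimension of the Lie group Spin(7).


Spin(n) double-covers SO(n); both have Lie algebra so(n) of dimension n(n-1)/2.
n = 7
n(n-1) = 7 * 6 = 42
dim Spin(7) = 42/2 = 21


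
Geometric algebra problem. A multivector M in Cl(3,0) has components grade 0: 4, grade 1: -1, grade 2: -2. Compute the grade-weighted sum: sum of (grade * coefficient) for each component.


Grade-weighted sum = sum of grade_k * coefficient_k
0*4 = 0
1*(-1) = -1
2*(-2) = -4
Total = 0 + (-1) + (-4) = -5


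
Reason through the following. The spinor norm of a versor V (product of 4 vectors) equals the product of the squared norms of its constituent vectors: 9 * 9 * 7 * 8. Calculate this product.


Spinor norm N(V) = |v1|^2 * |v2|^2 * ... * |v4|^2
= 9 * 9 * 7 * 8
Running product: 9, 81, 567, 4536
N(V) = 4536


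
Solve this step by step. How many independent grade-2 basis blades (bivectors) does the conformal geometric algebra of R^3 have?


The conformal model of R^3 uses Cl(4,1) with m = 3 + 2 = 5 generators.
Number of grade-2 blades = C(m, 2) = C(5, 2)
= 5*4/2 = 10


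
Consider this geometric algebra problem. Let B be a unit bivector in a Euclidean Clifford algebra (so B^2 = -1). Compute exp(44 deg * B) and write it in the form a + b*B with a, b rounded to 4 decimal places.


For a unit bivector B with B^2 = -1, the exponential series gives
e^(theta*B) = cos(theta) + sin(theta)*B (the GA analogue of Euler's formula).
theta = 44 degrees = 0.767945 rad
cos(44 deg) = 0.7193
sin(44 deg) = 0.6947
exp(theta*B) = 0.7193 + 0.6947*B


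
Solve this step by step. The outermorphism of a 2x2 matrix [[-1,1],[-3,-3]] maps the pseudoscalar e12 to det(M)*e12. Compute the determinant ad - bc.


The outermorphism of a linear map f sends e1^e2 to f(e1)^f(e2).
f(e1) = -1*e1 - 3*e2
f(e2) = 1*e1 - 3*e2
f(e1) ^ f(e2) = (-1*e1 - 3*e2) ^ (1*e1 - 3*e2)
= (-1)*(-3)*e12 + (-3)*1*e21
= (3 - (-3))*e12
= 6*e12
Coefficient = 6


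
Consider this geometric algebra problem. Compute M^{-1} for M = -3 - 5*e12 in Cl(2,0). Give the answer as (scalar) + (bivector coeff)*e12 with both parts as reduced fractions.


M = -3 - 5*e12, where e12^2 = -1.
Since M commutes with its reverse ~M = a - b*e12, M * ~M = a^2 - b^2*e12^2 = a^2 + b^2.
So M^{-1} = ~M / (a^2 + b^2) = (a - b*e12)/(a^2 + b^2).
a^2 + b^2 = 9 + 25 = 34
Scalar part = -3/34 = -3/34
Bivector coeff = 5/34 = 5/34
M^{-1} = -3/34 + 5/34*e12


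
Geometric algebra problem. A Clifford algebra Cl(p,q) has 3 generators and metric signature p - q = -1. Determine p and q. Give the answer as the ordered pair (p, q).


We need p + q = 3 and p - q = -1.
Adding: 2p = 3 + (-1) = 2, so p = 1.
Then q = 3 - 1 = 2.
(p, q) = (1, 2)


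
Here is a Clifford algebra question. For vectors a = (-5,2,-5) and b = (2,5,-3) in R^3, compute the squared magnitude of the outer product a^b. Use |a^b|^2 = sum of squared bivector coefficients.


a wedge b = (a1*b2 - a2*b1)*e12 + (a1*b3 - a3*b1)*e13 + (a2*b3 - a3*b2)*e23
e12 coeff: (-5)*5 - 2*2 = -25 - 4 = -29
e13 coeff: (-5)*(-3) - (-5)*2 = 15 - (-10) = 25
e23 coeff: 2*(-3) - (-5)*5 = -6 - (-25) = 19
|a wedge b|^2 = (-29)^2 + 25^2 + 19^2
= 841 + 625 + 361
= 1827


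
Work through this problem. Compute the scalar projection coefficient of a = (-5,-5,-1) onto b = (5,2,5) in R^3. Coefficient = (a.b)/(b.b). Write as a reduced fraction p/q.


Projection coefficient = (a . b) / (b . b)
a . b = (-5)*5 + (-5)*2 + (-1)*5
= -25 + (-10) + (-5) = -40
b . b = 5^2 + 2^2 + 5^2
= 25 + 4 + 25 = 54
Coefficient = -40/54
In lowest terms: -20/27


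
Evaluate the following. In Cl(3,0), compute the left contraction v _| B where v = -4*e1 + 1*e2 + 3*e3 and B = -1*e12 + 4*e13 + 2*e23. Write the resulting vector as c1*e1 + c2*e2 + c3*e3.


Left contraction v _| B = <vB>_1 (grade-1 part of the geometric product vB).
Using e1_|e12 = e2, e2_|e12 = -e1, e1_|e13 = e3, e3_|e13 = -e1, e2_|e23 = e3, e3_|e23 = -e2:
e1 coeff: -v2*b12 - v3*b13 = -(1)*(-1) - (3)*(4) = -11
e2 coeff: v1*b12 - v3*b23 = (-4)*(-1) - (3)*(2) = -2
e3 coeff: v1*b13 + v2*b23 = (-4)*(4) + (1)*(2) = -14
v _| B = -11*e1 - 2*e2 - 14*e3


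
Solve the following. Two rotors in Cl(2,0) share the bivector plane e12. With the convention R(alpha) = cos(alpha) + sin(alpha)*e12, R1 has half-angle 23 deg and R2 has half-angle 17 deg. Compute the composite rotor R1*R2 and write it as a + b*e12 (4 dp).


Same-plane rotors commute and their half-angles add:
R1*R2 = cos(a1 + a2) + sin(a1 + a2)*e12.
a1 + a2 = 23 + 17 = 40 deg
cos(40 deg) = 0.7660
sin(40 deg) = 0.6428
R1*R2 = 0.7660 + 0.6428*e12


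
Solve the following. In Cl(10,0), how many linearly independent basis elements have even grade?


Even subalgebra dimension = 2^(n-1)
n = 10 + 0 = 10
2^(10 - 1) = 2^9 = 512
Verification: sum of C(10,k) for even k = 1 + 45 + 210 + 210 + 45 + 1 = 512
Result = 512


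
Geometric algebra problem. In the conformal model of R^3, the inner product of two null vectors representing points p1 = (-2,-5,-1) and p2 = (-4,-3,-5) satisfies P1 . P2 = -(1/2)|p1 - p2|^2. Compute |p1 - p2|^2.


p1 - p2 = (2, -2, 4)
|p1 - p2|^2 = 2^2 + (-2)^2 + 4^2
= 4 + 4 + 16
= 24


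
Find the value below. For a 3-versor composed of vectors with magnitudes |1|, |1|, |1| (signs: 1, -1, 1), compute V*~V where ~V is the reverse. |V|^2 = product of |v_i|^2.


Each vector v_i has |v_i|^2 = s_i^2
Squared scales: 1^2 = 1, (-1)^2 = 1, 1^2 = 1
|V|^2 = 1 * 1 * 1
= 1


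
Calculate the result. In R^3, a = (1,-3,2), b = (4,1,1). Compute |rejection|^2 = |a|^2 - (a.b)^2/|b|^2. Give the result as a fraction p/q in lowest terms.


|a|^2 = 1^2 + (-3)^2 + 2^2 = 14
|b|^2 = 4^2 + 1^2 + 1^2 = 18
a . b = 1*4 + (-3)*1 + 2*1 = 3
(a.b)^2 = 3^2 = 9
|rej|^2 = 14 - 9/18
= (252 - 9)/18
= 243/18
In lowest terms: 27/2


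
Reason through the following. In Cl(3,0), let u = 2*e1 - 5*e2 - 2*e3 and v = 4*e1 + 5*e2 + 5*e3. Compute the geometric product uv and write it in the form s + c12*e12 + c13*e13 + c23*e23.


In Cl(3,0): e_i^2 = 1, e_ie_j = -e_je_i for i != j.
Scalar part = u . v = 2*4 + (-5)*5 + (-2)*5
= 8 + (-25) + (-10) = -27
e12 coeff = 2*5 - (-5)*4 = 10 - (-20) = 30
e13 coeff = 2*5 - (-2)*4 = 10 - (-8) = 18
e23 coeff = (-5)*5 - (-2)*5 = -25 - (-10) = -15
uv = -27 + 30*e12 + 18*e13 - 15*e23


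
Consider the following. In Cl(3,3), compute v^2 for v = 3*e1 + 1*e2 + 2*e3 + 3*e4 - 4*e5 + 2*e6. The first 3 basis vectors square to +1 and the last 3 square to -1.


v^2 = sum of c_i^2 * e_i^2
Positive signature terms (e_i^2 = +1): 3^2 + 1^2 + 2^2 = 14
Negative signature terms (e_j^2 = -1): 3^2 + (-4)^2 + 2^2 = 29
v^2 = 14 - 29 = -15


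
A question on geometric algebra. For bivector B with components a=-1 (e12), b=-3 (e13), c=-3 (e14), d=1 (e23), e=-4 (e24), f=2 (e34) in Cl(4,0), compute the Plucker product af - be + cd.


Plucker relation: af - be + cd
a*f = (-1)*2 = -2
b*e = (-3)*(-4) = 12
c*d = (-3)*1 = -3
af - be + cd = -2 - 12 + (-3)
= -17


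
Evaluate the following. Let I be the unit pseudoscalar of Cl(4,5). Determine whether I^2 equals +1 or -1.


The pseudoscalar I = e1...e_n (product of all n generators) of Cl(p,q) satisfies I^2 = (-1)^(q + n(n-1)/2).
p = 4, q = 5, n = p + q = 9
n(n-1)/2 = 9 * 8 / 2 = 36
Exponent = q + n(n-1)/2 = 5 + 36 = 41
I^2 = (-1)^41 = -1


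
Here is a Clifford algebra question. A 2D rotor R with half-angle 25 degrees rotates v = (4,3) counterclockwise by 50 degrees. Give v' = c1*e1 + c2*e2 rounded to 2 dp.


Rotor R = cos(25deg) - sin(25deg)*e12
Rotation angle theta = 2 * 25 = 50 degrees
v' = R*v*~R rotates v by theta.
cos(50deg) = 0.6428, sin(50deg) = 0.7660
v'_1 = 4*cos(50deg) - 3*sin(50deg)
= 4*0.6428 - 3*0.7660
= 0.27
v'_2 = 4*sin(50deg) + 3*cos(50deg)
= 4*0.7660 + 3*0.6428
= 4.99
v' = 0.27*e1 + 4.99*e2


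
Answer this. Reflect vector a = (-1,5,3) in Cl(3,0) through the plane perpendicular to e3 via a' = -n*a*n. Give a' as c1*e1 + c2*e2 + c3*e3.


Reflection formula: a' = -n*a*n, with n = e3 (unit vector, n^2 = 1).
For reflection through hyperplane perp to e3:
The component along e3 flips sign, others stay.
a = (-1, 5, 3)
a' = (-1, 5, -3)
a' = -1*e1 + 5*e2 - 3*e3


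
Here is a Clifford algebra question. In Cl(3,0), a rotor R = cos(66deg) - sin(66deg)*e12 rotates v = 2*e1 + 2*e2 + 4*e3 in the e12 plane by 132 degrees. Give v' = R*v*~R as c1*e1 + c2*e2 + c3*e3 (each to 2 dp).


Rotor R = cos(66deg) - sin(66deg)*e12
Rotation angle theta = 2 * 66 = 132 degrees in the e12 plane (e1 -> e2).
The component perpendicular to the plane (e3) is invariant: v'_3 = v3 = 4.00
cos(132deg) = -0.6691, sin(132deg) = 0.7431
v'_1 = v1*cos(theta) - v2*sin(theta) = 2*(-0.6691) - 2*0.7431 = -2.82
v'_2 = v1*sin(theta) + v2*cos(theta) = 2*0.7431 + 2*(-0.6691) = 0.15
v' = -2.82*e1 + 0.15*e2 + 4.00*e3


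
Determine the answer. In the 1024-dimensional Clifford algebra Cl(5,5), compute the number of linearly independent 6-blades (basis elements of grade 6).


Number of grade-k basis blades in Cl(p,q) with n = p + q is C(n, k).
n = 5 + 5 = 10
C(10, 6) = 10! / (6! * 4!)
= 3628800 / (720 * 24)
= 210


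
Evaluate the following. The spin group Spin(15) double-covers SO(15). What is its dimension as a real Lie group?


Spin(n) double-covers SO(n); both have Lie algebra so(n) of dimension n(n-1)/2.
n = 15
n(n-1) = 15 * 14 = 210
dim Spin(15) = 210/2 = 105


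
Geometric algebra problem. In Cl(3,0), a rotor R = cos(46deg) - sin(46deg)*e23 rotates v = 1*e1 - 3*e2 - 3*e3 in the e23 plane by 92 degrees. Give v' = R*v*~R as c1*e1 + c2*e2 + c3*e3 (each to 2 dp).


Rotor R = cos(46deg) - sin(46deg)*e23
Rotation angle theta = 2 * 46 = 92 degrees in the e23 plane (e2 -> e3).
The component perpendicular to the plane (e1) is invariant: v'_1 = v1 = 1.00
cos(92deg) = -0.0349, sin(92deg) = 0.9994
v'_2 = v2*cos(theta) - v3*sin(theta) = -3*(-0.0349) - (-3)*0.9994 = 3.10
v'_3 = v2*sin(theta) + v3*cos(theta) = -3*0.9994 + (-3)*(-0.0349) = -2.89
v' = 1.00*e1 + 3.10*e2 - 2.89*e3


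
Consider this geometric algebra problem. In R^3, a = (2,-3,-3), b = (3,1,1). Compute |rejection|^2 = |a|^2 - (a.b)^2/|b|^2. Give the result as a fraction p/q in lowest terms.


|a|^2 = 2^2 + (-3)^2 + (-3)^2 = 22
|b|^2 = 3^2 + 1^2 + 1^2 = 11
a . b = 2*3 + (-3)*1 + (-3)*1 = 0
(a.b)^2 = 0^2 = 0
|rej|^2 = 22 - 0/11
= (242 - 0)/11
= 242/11
In lowest terms: 22/1


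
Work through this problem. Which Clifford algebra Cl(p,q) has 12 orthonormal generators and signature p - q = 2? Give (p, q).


We need p + q = 12 and p - q = 2.
Adding: 2p = 12 + 2 = 14, so p = 7.
Then q = 12 - 7 = 5.
(p, q) = (7, 5)


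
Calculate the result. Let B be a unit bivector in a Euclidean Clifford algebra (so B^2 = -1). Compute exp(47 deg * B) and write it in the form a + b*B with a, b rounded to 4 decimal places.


For a unit bivector B with B^2 = -1, the exponential series gives
e^(theta*B) = cos(theta) + sin(theta)*B (the GA analogue of Euler's formula).
theta = 47 degrees = 0.820305 rad
cos(47 deg) = 0.6820
sin(47 deg) = 0.7314
exp(theta*B) = 0.6820 + 0.7314*B


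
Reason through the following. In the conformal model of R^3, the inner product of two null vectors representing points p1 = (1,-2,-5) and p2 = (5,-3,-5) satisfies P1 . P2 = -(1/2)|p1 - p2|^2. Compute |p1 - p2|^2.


p1 - p2 = (-4, 1, 0)
|p1 - p2|^2 = (-4)^2 + 1^2 + 0^2
= 16 + 1 + 0
= 17


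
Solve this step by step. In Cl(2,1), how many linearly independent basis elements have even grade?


Even subalgebra dimension = 2^(n-1)
n = 2 + 1 = 3
2^(3 - 1) = 2^2 = 4
Verification: sum of C(3,k) for even k = 1 + 3 = 4
Result = 4


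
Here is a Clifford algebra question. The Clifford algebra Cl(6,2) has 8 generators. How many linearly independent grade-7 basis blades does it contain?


Number of grade-k basis blades in Cl(p,q) with n = p + q is C(n, k).
n = 6 + 2 = 8
C(8, 7) = 8! / (7! * 1!)
= 40320 / (5040 * 1)
= 8


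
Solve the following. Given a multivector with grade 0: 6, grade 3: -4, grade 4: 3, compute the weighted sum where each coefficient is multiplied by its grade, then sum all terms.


Grade-weighted sum = sum of grade_k * coefficient_k
0*6 = 0
3*(-4) = -12
4*3 = 12
Total = 0 + (-12) + 12 = 0


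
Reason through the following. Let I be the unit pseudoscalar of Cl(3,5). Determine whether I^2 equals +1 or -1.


The pseudoscalar I = e1...e_n (product of all n generators) of Cl(p,q) satisfies I^2 = (-1)^(q + n(n-1)/2).
p = 3, q = 5, n = p + q = 8
n(n-1)/2 = 8 * 7 / 2 = 28
Exponent = q + n(n-1)/2 = 5 + 28 = 33
I^2 = (-1)^33 = -1


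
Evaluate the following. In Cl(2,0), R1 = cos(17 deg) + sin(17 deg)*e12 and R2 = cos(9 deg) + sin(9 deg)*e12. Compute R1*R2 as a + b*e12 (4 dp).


Same-plane rotors commute and their half-angles add:
R1*R2 = cos(a1 + a2) + sin(a1 + a2)*e12.
a1 + a2 = 17 + 9 = 26 deg
cos(26 deg) = 0.8988
sin(26 deg) = 0.4384
R1*R2 = 0.8988 + 0.4384*e12


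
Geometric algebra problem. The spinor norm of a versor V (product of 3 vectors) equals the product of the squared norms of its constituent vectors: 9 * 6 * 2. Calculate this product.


Spinor norm N(V) = |v1|^2 * |v2|^2 * ... * |v3|^2
= 9 * 6 * 2
Running product: 9, 54, 108
N(V) = 108


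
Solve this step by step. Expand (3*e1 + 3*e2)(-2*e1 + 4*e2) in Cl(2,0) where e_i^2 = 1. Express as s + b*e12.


Expand: (3*e1 + 3*e2)(-2*e1 + 4*e2)
= 3*(-2)*e1e1 + 3*4*e1e2 + 3*(-2)*e2e1 + 3*4*e2e2
Using e1^2 = e2^2 = 1, e2e1 = -e1e2:
Scalar part s = 3*(-2) + 3*4 = -6 + 12 = 6
Bivector part b = 3*4 - 3*(-2) = 12 - (-6) = 18
uv = 6 + 18*e12


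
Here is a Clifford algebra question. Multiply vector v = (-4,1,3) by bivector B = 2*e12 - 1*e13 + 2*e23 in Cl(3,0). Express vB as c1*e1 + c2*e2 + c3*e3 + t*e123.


vB has grade-1 (vector) and grade-3 (trivector) parts: vB = (v _| B) + (v ^ B).
Vector part <vB>_1:
  e1: -v2*b12 - v3*b13 = -(1)*(2) - (3)*(-1) = 1
  e2: v1*b12 - v3*b23 = (-4)*(2) - (3)*(2) = -14
  e3: v1*b13 + v2*b23 = (-4)*(-1) + (1)*(2) = 6
Trivector part <vB>_3:
  e123: v1*b23 - v2*b13 + v3*b12 = (-4)*(2) - (1)*(-1) + (3)*(2) = -1
vB = 1*e1 - 14*e2 + 6*e3 - 1*e123


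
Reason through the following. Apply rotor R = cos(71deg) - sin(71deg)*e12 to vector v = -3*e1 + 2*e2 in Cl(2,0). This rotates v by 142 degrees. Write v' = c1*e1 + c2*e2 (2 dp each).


Rotor R = cos(71deg) - sin(71deg)*e12
Rotation angle theta = 2 * 71 = 142 degrees
v' = R*v*~R rotates v by theta.
cos(142deg) = -0.7880, sin(142deg) = 0.6157
v'_1 = -3*cos(142deg) - 2*sin(142deg)
= -3*(-0.7880) - 2*0.6157
= 1.13
v'_2 = -3*sin(142deg) + 2*cos(142deg)
= -3*0.6157 + 2*(-0.7880)
= -3.42
v' = 1.13*e1 - 3.42*e2


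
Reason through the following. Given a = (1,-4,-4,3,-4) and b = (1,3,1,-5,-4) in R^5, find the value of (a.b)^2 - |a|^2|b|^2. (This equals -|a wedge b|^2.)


a . b = 1*1 + (-4)*3 + (-4)*1 + 3*(-5) + (-4)*(-4)
= 1 + (-12) + (-4) + (-15) + 16 = -14
|a|^2 = 1^2 + (-4)^2 + (-4)^2 + 3^2 + (-4)^2 = 58
|b|^2 = 1^2 + 3^2 + 1^2 + (-5)^2 + (-4)^2 = 52
(a.b)^2 = (-14)^2 = 196
|a|^2 * |b|^2 = 58 * 52 = 3016
Result = 196 - 3016 = -2820


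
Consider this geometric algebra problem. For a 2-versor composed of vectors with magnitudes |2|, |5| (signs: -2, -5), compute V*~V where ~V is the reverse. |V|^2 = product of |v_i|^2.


Each vector v_i has |v_i|^2 = s_i^2
Squared scales: (-2)^2 = 4, (-5)^2 = 25
|V|^2 = 4 * 25
= 100


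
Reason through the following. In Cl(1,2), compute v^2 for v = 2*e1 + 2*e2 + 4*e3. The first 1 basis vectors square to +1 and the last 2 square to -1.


v^2 = sum of c_i^2 * e_i^2
Positive signature terms (e_i^2 = +1): 2^2 = 4
Negative signature terms (e_j^2 = -1): 2^2 + 4^2 = 20
v^2 = 4 - 20 = -16


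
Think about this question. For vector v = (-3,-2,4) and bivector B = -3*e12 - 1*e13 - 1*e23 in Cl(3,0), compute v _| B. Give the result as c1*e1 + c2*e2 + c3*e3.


Left contraction v _| B = <vB>_1 (grade-1 part of the geometric product vB).
Using e1_|e12 = e2, e2_|e12 = -e1, e1_|e13 = e3, e3_|e13 = -e1, e2_|e23 = e3, e3_|e23 = -e2:
e1 coeff: -v2*b12 - v3*b13 = -(-2)*(-3) - (4)*(-1) = -2
e2 coeff: v1*b12 - v3*b23 = (-3)*(-3) - (4)*(-1) = 13
e3 coeff: v1*b13 + v2*b23 = (-3)*(-1) + (-2)*(-1) = 5
v _| B = -2*e1 + 13*e2 + 5*e3


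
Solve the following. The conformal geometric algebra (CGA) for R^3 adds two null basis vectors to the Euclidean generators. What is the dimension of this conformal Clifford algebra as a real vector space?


The conformal model of R^3 uses Cl(4,1): the 3 Euclidean generators plus two extra orthogonal generators e+ (e+^2 = +1) and e- (e-^2 = -1), from which the null vectors e0, einf are built.
Number of generators m = 3 + 2 = 5.
dim Cl(p,q) = 2^m = 2^5 = 32


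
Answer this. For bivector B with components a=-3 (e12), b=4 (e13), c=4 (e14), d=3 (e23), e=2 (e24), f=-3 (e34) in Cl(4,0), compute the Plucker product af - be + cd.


Plucker relation: af - be + cd
a*f = (-3)*(-3) = 9
b*e = 4*2 = 8
c*d = 4*3 = 12
af - be + cd = 9 - 8 + 12
= 13


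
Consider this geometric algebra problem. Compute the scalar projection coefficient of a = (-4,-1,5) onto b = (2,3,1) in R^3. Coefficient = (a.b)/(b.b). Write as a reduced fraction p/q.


Projection coefficient = (a . b) / (b . b)
a . b = (-4)*2 + (-1)*3 + 5*1
= -8 + (-3) + 5 = -6
b . b = 2^2 + 3^2 + 1^2
= 4 + 9 + 1 = 14
Coefficient = -6/14
In lowest terms: -3/7


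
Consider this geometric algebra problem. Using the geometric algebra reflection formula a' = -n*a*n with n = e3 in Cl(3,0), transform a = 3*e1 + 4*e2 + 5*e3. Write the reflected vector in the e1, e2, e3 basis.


Reflection formula: a' = -n*a*n, with n = e3 (unit vector, n^2 = 1).
For reflection through hyperplane perp to e3:
The component along e3 flips sign, others stay.
a = (3, 4, 5)
a' = (3, 4, -5)
a' = 3*e1 + 4*e2 - 5*e3


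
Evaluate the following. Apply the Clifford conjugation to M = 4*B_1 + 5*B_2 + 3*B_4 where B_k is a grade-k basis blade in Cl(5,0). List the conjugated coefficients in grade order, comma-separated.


Clifford conjugate sign for grade k: (-1)^(k(k+1)/2)
Grade 1: (-1)^(1*2/2) = (-1)^1 = -1, coeff 4 -> -4
Grade 2: (-1)^(2*3/2) = (-1)^3 = -1, coeff 5 -> -5
Grade 4: (-1)^(4*5/2) = (-1)^10 = 1, coeff 3 -> 3
Conjugated coefficients: -4, -5, 3


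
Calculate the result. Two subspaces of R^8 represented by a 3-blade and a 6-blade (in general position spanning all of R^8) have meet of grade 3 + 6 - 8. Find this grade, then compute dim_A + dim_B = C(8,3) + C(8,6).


Meet grade = grade(A) + grade(B) - n
= 3 + 6 - 8 = 1
C(8,3) = 56
C(8,6) = 28
dim_A + dim_B = 56 + 28 = 84


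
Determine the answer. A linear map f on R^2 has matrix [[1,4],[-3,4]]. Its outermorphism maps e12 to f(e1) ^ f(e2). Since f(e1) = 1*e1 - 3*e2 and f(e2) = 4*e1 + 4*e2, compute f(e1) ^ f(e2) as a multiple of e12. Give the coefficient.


The outermorphism of a linear map f sends e1^e2 to f(e1)^f(e2).
f(e1) = 1*e1 - 3*e2
f(e2) = 4*e1 + 4*e2
f(e1) ^ f(e2) = (1*e1 - 3*e2) ^ (4*e1 + 4*e2)
= 1*4*e12 + (-3)*4*e21
= (4 - (-12))*e12
= 16*e12
Coefficient = 16


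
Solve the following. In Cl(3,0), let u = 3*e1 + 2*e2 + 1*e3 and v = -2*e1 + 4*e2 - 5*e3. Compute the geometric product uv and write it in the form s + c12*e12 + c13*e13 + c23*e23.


In Cl(3,0): e_i^2 = 1, e_ie_j = -e_je_i for i != j.
Scalar part = u . v = 3*(-2) + 2*4 + 1*(-5)
= -6 + 8 + (-5) = -3
e12 coeff = 3*4 - 2*(-2) = 12 - (-4) = 16
e13 coeff = 3*(-5) - 1*(-2) = -15 - (-2) = -13
e23 coeff = 2*(-5) - 1*4 = -10 - 4 = -14
uv = -3 + 16*e12 - 13*e13 - 14*e23


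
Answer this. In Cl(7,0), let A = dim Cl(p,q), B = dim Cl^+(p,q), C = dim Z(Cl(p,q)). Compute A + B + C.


n = 7 + 0 = 7
Total dim = 2^7 = 128
Even subalgebra dim = 2^6 = 64
n is odd, so center dim = 2
Sum = 128 + 64 + 2 = 194


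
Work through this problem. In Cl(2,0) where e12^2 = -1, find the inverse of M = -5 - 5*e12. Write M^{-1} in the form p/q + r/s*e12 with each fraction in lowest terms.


M = -5 - 5*e12, where e12^2 = -1.
Since M commutes with its reverse ~M = a - b*e12, M * ~M = a^2 - b^2*e12^2 = a^2 + b^2.
So M^{-1} = ~M / (a^2 + b^2) = (a - b*e12)/(a^2 + b^2).
a^2 + b^2 = 25 + 25 = 50
Scalar part = -5/50 = -1/10
Bivector coeff = 5/50 = 1/10
M^{-1} = -1/10 + 1/10*e12


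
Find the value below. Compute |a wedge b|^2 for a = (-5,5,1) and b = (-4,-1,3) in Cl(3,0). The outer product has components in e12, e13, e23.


a wedge b = (a1*b2 - a2*b1)*e12 + (a1*b3 - a3*b1)*e13 + (a2*b3 - a3*b2)*e23
e12 coeff: (-5)*(-1) - 5*(-4) = 5 - (-20) = 25
e13 coeff: (-5)*3 - 1*(-4) = -15 - (-4) = -11
e23 coeff: 5*3 - 1*(-1) = 15 - (-1) = 16
|a wedge b|^2 = 25^2 + (-11)^2 + 16^2
= 625 + 121 + 256
= 1002


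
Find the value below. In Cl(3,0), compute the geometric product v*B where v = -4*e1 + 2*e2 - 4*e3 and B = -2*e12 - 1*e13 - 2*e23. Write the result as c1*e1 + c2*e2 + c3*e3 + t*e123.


vB has grade-1 (vector) and grade-3 (trivector) parts: vB = (v _| B) + (v ^ B).
Vector part <vB>_1:
  e1: -v2*b12 - v3*b13 = -(2)*(-2) - (-4)*(-1) = 0
  e2: v1*b12 - v3*b23 = (-4)*(-2) - (-4)*(-2) = 0
  e3: v1*b13 + v2*b23 = (-4)*(-1) + (2)*(-2) = 0
Trivector part <vB>_3:
  e123: v1*b23 - v2*b13 + v3*b12 = (-4)*(-2) - (2)*(-1) + (-4)*(-2) = 18
vB = 0*e1 + 0*e2 + 0*e3 + 18*e123


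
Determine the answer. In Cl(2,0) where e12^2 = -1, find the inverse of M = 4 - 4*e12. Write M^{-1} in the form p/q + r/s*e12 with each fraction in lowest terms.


M = 4 - 4*e12, where e12^2 = -1.
Since M commutes with its reverse ~M = a - b*e12, M * ~M = a^2 - b^2*e12^2 = a^2 + b^2.
So M^{-1} = ~M / (a^2 + b^2) = (a - b*e12)/(a^2 + b^2).
a^2 + b^2 = 16 + 16 = 32
Scalar part = 4/32 = 1/8
Bivector coeff = 4/32 = 1/8
M^{-1} = 1/8 + 1/8*e12


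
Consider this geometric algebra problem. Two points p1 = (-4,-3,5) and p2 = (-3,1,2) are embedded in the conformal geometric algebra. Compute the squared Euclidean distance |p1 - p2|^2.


p1 - p2 = (-1, -4, 3)
|p1 - p2|^2 = (-1)^2 + (-4)^2 + 3^2
= 1 + 16 + 9
= 26


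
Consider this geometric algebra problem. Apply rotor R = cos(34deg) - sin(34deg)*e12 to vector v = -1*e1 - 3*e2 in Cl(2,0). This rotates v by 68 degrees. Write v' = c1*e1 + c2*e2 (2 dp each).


Rotor R = cos(34deg) - sin(34deg)*e12
Rotation angle theta = 2 * 34 = 68 degrees
v' = R*v*~R rotates v by theta.
cos(68deg) = 0.3746, sin(68deg) = 0.9272
v'_1 = -1*cos(68deg) - (-3)*sin(68deg)
= -1*0.3746 - (-3)*0.9272
= 2.41
v'_2 = -1*sin(68deg) + (-3)*cos(68deg)
= -1*0.9272 + (-3)*0.3746
= -2.05
v' = 2.41*e1 - 2.05*e2


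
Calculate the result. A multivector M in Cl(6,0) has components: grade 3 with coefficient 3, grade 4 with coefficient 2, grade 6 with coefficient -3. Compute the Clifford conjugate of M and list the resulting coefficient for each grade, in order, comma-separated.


Clifford conjugate sign for grade k: (-1)^(k(k+1)/2)
Grade 3: (-1)^(3*4/2) = (-1)^6 = 1, coeff 3 -> 3
Grade 4: (-1)^(4*5/2) = (-1)^10 = 1, coeff 2 -> 2
Grade 6: (-1)^(6*7/2) = (-1)^21 = -1, coeff -3 -> 3
Conjugated coefficients: 3, 2, 3


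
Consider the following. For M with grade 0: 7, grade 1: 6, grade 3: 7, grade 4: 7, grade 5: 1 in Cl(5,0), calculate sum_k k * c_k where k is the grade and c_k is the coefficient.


Grade-weighted sum = sum of grade_k * coefficient_k
0*7 = 0
1*6 = 6
3*7 = 21
4*7 = 28
5*1 = 5
Total = 0 + 6 + 21 + 28 + 5 = 60


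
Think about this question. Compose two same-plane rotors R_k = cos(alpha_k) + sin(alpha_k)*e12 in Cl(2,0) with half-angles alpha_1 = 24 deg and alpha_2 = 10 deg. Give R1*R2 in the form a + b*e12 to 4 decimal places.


Same-plane rotors commute and their half-angles add:
R1*R2 = cos(a1 + a2) + sin(a1 + a2)*e12.
a1 + a2 = 24 + 10 = 34 deg
cos(34 deg) = 0.8290
sin(34 deg) = 0.5592
R1*R2 = 0.8290 + 0.5592*e12


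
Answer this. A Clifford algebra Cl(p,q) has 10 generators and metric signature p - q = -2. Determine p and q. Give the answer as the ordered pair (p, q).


We need p + q = 10 and p - q = -2.
Adding: 2p = 10 + (-2) = 8, so p = 4.
Then q = 10 - 4 = 6.
(p, q) = (4, 6)


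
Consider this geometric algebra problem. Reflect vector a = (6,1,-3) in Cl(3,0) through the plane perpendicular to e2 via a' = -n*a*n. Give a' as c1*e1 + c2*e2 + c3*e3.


Reflection formula: a' = -n*a*n, with n = e2 (unit vector, n^2 = 1).
For reflection through hyperplane perp to e2:
The component along e2 flips sign, others stay.
a = (6, 1, -3)
a' = (6, -1, -3)
a' = 6*e1 - 1*e2 - 3*e3


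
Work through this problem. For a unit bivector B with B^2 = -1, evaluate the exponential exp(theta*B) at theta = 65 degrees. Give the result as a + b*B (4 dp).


For a unit bivector B with B^2 = -1, the exponential series gives
e^(theta*B) = cos(theta) + sin(theta)*B (the GA analogue of Euler's formula).
theta = 65 degrees = 1.134464 rad
cos(65 deg) = 0.4226
sin(65 deg) = 0.9063
exp(theta*B) = 0.4226 + 0.9063*B


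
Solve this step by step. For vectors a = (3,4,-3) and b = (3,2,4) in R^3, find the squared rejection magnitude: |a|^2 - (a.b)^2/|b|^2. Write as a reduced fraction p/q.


|a|^2 = 3^2 + 4^2 + (-3)^2 = 34
|b|^2 = 3^2 + 2^2 + 4^2 = 29
a . b = 3*3 + 4*2 + (-3)*4 = 5
(a.b)^2 = 5^2 = 25
|rej|^2 = 34 - 25/29
= (986 - 25)/29
= 961/29
In lowest terms: 961/29


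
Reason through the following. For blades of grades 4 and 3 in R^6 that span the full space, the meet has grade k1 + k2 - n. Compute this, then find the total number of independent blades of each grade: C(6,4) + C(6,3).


Meet grade = grade(A) + grade(B) - n
= 4 + 3 - 6 = 1
C(6,4) = 15
C(6,3) = 20
dim_A + dim_B = 15 + 20 = 35


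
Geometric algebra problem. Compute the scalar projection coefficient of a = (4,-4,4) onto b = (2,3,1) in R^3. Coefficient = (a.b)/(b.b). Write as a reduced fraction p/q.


Projection coefficient = (a . b) / (b . b)
a . b = 4*2 + (-4)*3 + 4*1
= 8 + (-12) + 4 = 0
b . b = 2^2 + 3^2 + 1^2
= 4 + 9 + 1 = 14
Coefficient = 0/14
In lowest terms: 0/1


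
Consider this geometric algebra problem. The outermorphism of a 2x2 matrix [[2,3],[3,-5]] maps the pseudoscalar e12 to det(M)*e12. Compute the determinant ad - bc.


The outermorphism of a linear map f sends e1^e2 to f(e1)^f(e2).
f(e1) = 2*e1 + 3*e2
f(e2) = 3*e1 - 5*e2
f(e1) ^ f(e2) = (2*e1 + 3*e2) ^ (3*e1 - 5*e2)
= 2*(-5)*e12 + 3*3*e21
= (-10 - 9)*e12
= -19*e12
Coefficient = -19


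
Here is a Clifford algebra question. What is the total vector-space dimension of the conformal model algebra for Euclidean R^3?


The conformal model of R^3 uses Cl(4,1): the 3 Euclidean generators plus two extra orthogonal generators e+ (e+^2 = +1) and e- (e-^2 = -1), from which the null vectors e0, einf are built.
Number of generators m = 3 + 2 = 5.
dim Cl(p,q) = 2^m = 2^5 = 32


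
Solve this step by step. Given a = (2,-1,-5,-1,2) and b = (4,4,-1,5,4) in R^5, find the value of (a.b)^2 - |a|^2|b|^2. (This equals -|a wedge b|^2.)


a . b = 2*4 + (-1)*4 + (-5)*(-1) + (-1)*5 + 2*4
= 8 + (-4) + 5 + (-5) + 8 = 12
|a|^2 = 2^2 + (-1)^2 + (-5)^2 + (-1)^2 + 2^2 = 35
|b|^2 = 4^2 + 4^2 + (-1)^2 + 5^2 + 4^2 = 74
(a.b)^2 = 12^2 = 144
|a|^2 * |b|^2 = 35 * 74 = 2590
Result = 144 - 2590 = -2446


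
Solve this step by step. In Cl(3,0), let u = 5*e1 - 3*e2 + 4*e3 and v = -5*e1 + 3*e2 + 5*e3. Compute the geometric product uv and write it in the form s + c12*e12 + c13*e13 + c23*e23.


In Cl(3,0): e_i^2 = 1, e_ie_j = -e_je_i for i != j.
Scalar part = u . v = 5*(-5) + (-3)*3 + 4*5
= -25 + (-9) + 20 = -14
e12 coeff = 5*3 - (-3)*(-5) = 15 - 15 = 0
e13 coeff = 5*5 - 4*(-5) = 25 - (-20) = 45
e23 coeff = (-3)*5 - 4*3 = -15 - 12 = -27
uv = -14 + 0*e12 + 45*e13 - 27*e23


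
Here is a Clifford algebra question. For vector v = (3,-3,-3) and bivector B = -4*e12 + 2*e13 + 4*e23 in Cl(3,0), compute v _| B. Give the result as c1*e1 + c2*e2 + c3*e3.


Left contraction v _| B = <vB>_1 (grade-1 part of the geometric product vB).
Using e1_|e12 = e2, e2_|e12 = -e1, e1_|e13 = e3, e3_|e13 = -e1, e2_|e23 = e3, e3_|e23 = -e2:
e1 coeff: -v2*b12 - v3*b13 = -(-3)*(-4) - (-3)*(2) = -6
e2 coeff: v1*b12 - v3*b23 = (3)*(-4) - (-3)*(4) = 0
e3 coeff: v1*b13 + v2*b23 = (3)*(2) + (-3)*(4) = -6
v _| B = -6*e1 + 0*e2 - 6*e3


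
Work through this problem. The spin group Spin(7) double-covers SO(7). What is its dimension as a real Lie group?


Spin(n) double-covers SO(n); both have Lie algebra so(n) of dimension n(n-1)/2.
n = 7
n(n-1) = 7 * 6 = 42
dim Spin(7) = 42/2 = 21


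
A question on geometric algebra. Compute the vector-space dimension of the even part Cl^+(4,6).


Even subalgebra dimension = 2^(n-1)
n = 4 + 6 = 10
2^(10 - 1) = 2^9 = 512
Verification: sum of C(10,k) for even k = 1 + 45 + 210 + 210 + 45 + 1 = 512
Result = 512


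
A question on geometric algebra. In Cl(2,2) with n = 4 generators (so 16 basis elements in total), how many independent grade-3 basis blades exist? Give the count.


Number of grade-k basis blades in Cl(p,q) with n = p + q is C(n, k).
n = 2 + 2 = 4
C(4, 3) = 4! / (3! * 1!)
= 24 / (6 * 1)
= 4


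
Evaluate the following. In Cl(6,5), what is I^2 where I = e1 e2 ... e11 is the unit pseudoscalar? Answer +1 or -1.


The pseudoscalar I = e1...e_n (product of all n generators) of Cl(p,q) satisfies I^2 = (-1)^(q + n(n-1)/2).
p = 6, q = 5, n = p + q = 11
n(n-1)/2 = 11 * 10 / 2 = 55
Exponent = q + n(n-1)/2 = 5 + 55 = 60
I^2 = (-1)^60 = +1


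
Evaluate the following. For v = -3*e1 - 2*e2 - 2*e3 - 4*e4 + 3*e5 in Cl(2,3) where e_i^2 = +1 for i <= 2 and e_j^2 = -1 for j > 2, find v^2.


v^2 = sum of c_i^2 * e_i^2
Positive signature terms (e_i^2 = +1): (-3)^2 + (-2)^2 = 13
Negative signature terms (e_j^2 = -1): (-2)^2 + (-4)^2 + 3^2 = 29
v^2 = 13 - 29 = -16


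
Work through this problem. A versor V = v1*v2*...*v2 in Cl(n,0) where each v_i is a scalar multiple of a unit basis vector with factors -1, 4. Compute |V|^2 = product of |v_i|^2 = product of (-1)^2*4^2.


Each vector v_i has |v_i|^2 = s_i^2
Squared scales: (-1)^2 = 1, 4^2 = 16
|V|^2 = 1 * 16
= 16


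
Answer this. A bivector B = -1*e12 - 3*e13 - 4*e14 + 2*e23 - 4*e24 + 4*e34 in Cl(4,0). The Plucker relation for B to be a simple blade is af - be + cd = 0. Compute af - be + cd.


Plucker relation: af - be + cd
a*f = (-1)*4 = -4
b*e = (-3)*(-4) = 12
c*d = (-4)*2 = -8
af - be + cd = -4 - 12 + (-8)
= -24


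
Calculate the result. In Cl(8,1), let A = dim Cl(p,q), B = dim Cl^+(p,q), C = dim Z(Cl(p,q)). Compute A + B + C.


n = 8 + 1 = 9
Total dim = 2^9 = 512
Even subalgebra dim = 2^8 = 256
n is odd, so center dim = 2
Sum = 512 + 256 + 2 = 770


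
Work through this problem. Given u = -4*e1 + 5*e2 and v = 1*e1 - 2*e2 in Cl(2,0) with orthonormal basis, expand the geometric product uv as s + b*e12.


Expand: (-4*e1 + 5*e2)(1*e1 - 2*e2)
= (-4)*1*e1e1 + (-4)*(-2)*e1e2 + 5*1*e2e1 + 5*(-2)*e2e2
Using e1^2 = e2^2 = 1, e2e1 = -e1e2:
Scalar part s = (-4)*1 + 5*(-2) = -4 + (-10) = -14
Bivector part b = (-4)*(-2) - 5*1 = 8 - 5 = 3
uv = -14 + 3*e12
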